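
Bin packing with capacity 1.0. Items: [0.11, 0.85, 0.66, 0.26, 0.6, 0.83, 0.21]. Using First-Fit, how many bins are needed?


Place items sequentially using First-Fit:
  Item 0.11 -> new Bin 1
  Item 0.85 -> Bin 1 (now 0.96)
  Item 0.66 -> new Bin 2
  Item 0.26 -> Bin 2 (now 0.92)
  Item 0.6 -> new Bin 3
  Item 0.83 -> new Bin 4
  Item 0.21 -> Bin 3 (now 0.81)
Total bins used = 4

4


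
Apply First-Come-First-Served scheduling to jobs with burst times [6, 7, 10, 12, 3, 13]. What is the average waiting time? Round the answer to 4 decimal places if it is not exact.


FCFS order (as given): [6, 7, 10, 12, 3, 13]
Waiting times:
  Job 1: wait = 0
  Job 2: wait = 6
  Job 3: wait = 13
  Job 4: wait = 23
  Job 5: wait = 35
  Job 6: wait = 38
Sum of waiting times = 115
Average waiting time = 115/6 = 19.1667

19.1667


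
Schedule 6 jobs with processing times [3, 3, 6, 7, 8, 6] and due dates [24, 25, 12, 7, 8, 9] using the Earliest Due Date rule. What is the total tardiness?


Sort by due date (EDD order): [(7, 7), (8, 8), (6, 9), (6, 12), (3, 24), (3, 25)]
Compute completion times and tardiness:
  Job 1: p=7, d=7, C=7, tardiness=max(0,7-7)=0
  Job 2: p=8, d=8, C=15, tardiness=max(0,15-8)=7
  Job 3: p=6, d=9, C=21, tardiness=max(0,21-9)=12
  Job 4: p=6, d=12, C=27, tardiness=max(0,27-12)=15
  Job 5: p=3, d=24, C=30, tardiness=max(0,30-24)=6
  Job 6: p=3, d=25, C=33, tardiness=max(0,33-25)=8
Total tardiness = 48

48


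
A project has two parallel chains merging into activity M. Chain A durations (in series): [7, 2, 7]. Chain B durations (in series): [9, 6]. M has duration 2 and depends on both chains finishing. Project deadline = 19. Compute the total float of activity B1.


Forward pass: ES(B1) = sum of predecessors on chain B = 0
EF = ES + duration = 0 + 9 = 9
Backward pass: LF(M) = deadline = 19; LS(M) = 19 - 2 = 17
LF(B1) = LS(M) - sum(successors on chain B) = 17 - 6 = 11
LS = LF - duration = 11 - 9 = 2
Total float = LS - ES = 2 - 0 = 2

2


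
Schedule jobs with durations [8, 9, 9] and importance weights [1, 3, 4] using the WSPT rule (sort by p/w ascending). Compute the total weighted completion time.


Compute p/w ratios and sort ascending (WSPT): [(9, 4), (9, 3), (8, 1)]
Compute weighted completion times:
  Job (p=9,w=4): C=9, w*C=4*9=36
  Job (p=9,w=3): C=18, w*C=3*18=54
  Job (p=8,w=1): C=26, w*C=1*26=26
Total weighted completion time = 116

116


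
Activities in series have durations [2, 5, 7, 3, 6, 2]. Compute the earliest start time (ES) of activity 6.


Activity 6 starts after activities 1 through 5 complete.
Predecessor durations: [2, 5, 7, 3, 6]
ES = 2 + 5 + 7 + 3 + 6 = 23

23


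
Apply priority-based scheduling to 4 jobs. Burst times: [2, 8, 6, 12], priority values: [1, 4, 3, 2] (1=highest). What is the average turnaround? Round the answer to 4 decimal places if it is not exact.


Sort by priority (ascending = highest first):
Order: [(1, 2), (2, 12), (3, 6), (4, 8)]
Completion times:
  Priority 1, burst=2, C=2
  Priority 2, burst=12, C=14
  Priority 3, burst=6, C=20
  Priority 4, burst=8, C=28
Average turnaround = 64/4 = 16.0

16.0


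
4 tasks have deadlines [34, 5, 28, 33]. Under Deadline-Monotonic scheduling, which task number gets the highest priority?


Sort tasks by relative deadline (ascending):
  Task 2: deadline = 5
  Task 3: deadline = 28
  Task 4: deadline = 33
  Task 1: deadline = 34
Priority order (highest first): [2, 3, 4, 1]
Highest priority task = 2

2


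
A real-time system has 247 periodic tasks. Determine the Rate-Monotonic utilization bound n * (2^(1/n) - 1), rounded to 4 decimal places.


Compute 2^(1/247) = 1.0028102051
Subtract 1: 1.0028102051 - 1 = 0.0028102051
Multiply by n: 247 * 0.0028102051 = 0.6941206597
Round to 4 dp: 0.6941

0.6941


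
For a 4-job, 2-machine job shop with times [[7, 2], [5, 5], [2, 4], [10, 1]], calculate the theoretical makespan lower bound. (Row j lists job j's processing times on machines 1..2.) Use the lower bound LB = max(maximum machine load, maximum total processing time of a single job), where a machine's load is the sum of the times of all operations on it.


Machine loads:
  Machine 1: 7 + 5 + 2 + 10 = 24
  Machine 2: 2 + 5 + 4 + 1 = 12
Max machine load = 24
Job totals:
  Job 1: 9
  Job 2: 10
  Job 3: 6
  Job 4: 11
Max job total = 11
Lower bound = max(24, 11) = 24

24


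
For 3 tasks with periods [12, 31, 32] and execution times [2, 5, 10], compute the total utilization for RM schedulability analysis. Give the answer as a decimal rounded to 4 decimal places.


Compute individual utilizations (exact fractions):
  Task 1: C/T = 2/12 = 1/6 (approx. 0.1667)
  Task 2: C/T = 5/31 (approx. 0.1613)
  Task 3: C/T = 10/32 = 5/16 (approx. 0.3125)
Total utilization U = 1/6 + 5/31 + 5/16 = 953/1488
Rounded to 4 decimal places: U = 0.6405
RM (Liu & Layland) bound for 3 tasks = 0.779763; compare with U = 953/1488 (approx. 0.640457)
U <= bound, so schedulable by RM sufficient condition.

0.6405


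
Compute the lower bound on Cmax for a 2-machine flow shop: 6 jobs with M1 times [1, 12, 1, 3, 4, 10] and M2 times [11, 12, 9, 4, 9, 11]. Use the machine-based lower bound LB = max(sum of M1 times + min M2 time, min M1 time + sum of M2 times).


LB1 = sum(M1 times) + min(M2 times) = 31 + 4 = 35
LB2 = min(M1 times) + sum(M2 times) = 1 + 56 = 57
Lower bound = max(LB1, LB2) = max(35, 57) = 57

57


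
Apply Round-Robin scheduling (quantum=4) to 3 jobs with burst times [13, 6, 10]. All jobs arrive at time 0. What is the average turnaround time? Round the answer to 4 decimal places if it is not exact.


Time quantum = 4
Execution trace:
  J1 runs 4 units, time = 4
  J2 runs 4 units, time = 8
  J3 runs 4 units, time = 12
  J1 runs 4 units, time = 16
  J2 runs 2 units, time = 18
  J3 runs 4 units, time = 22
  J1 runs 4 units, time = 26
  J3 runs 2 units, time = 28
  J1 runs 1 units, time = 29
Finish times: [29, 18, 28]
Average turnaround = 75/3 = 25.0

25.0


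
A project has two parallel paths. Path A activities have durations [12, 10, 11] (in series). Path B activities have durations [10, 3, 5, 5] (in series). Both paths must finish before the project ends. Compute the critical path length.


Path A total = 12 + 10 + 11 = 33
Path B total = 10 + 3 + 5 + 5 = 23
Critical path = longest path = max(33, 23) = 33

33


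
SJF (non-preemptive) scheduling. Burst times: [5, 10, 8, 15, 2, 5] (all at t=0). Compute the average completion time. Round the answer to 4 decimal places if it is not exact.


SJF order (ascending): [2, 5, 5, 8, 10, 15]
Completion times:
  Job 1: burst=2, C=2
  Job 2: burst=5, C=7
  Job 3: burst=5, C=12
  Job 4: burst=8, C=20
  Job 5: burst=10, C=30
  Job 6: burst=15, C=45
Average completion = 116/6 = 19.3333

19.3333


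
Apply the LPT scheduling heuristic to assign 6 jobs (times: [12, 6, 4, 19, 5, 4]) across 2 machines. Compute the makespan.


Sort jobs in decreasing order (LPT): [19, 12, 6, 5, 4, 4]
Assign each job to the least loaded machine:
  Machine 1: jobs [19, 4, 4], load = 27
  Machine 2: jobs [12, 6, 5], load = 23
Makespan = max load = 27

27


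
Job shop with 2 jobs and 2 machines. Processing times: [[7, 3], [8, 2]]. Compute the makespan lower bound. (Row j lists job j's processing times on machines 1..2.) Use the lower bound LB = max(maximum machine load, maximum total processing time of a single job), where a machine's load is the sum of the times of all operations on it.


Machine loads:
  Machine 1: 7 + 8 = 15
  Machine 2: 3 + 2 = 5
Max machine load = 15
Job totals:
  Job 1: 10
  Job 2: 10
Max job total = 10
Lower bound = max(15, 10) = 15

15


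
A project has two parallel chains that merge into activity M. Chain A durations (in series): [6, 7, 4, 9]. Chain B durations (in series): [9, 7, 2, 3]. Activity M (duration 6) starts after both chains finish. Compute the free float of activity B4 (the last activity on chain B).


ES(B4) = sum of predecessors on chain B = 18
EF(B4) = ES + duration = 18 + 3 = 21
Successor of B4 is M. ES(M) = max(sum(A), sum(B)) = max(26, 21) = 26
Free float = ES(successor) - EF(current) = 26 - 21 = 5

5


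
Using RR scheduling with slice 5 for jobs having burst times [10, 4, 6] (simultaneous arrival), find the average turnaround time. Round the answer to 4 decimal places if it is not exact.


Time quantum = 5
Execution trace:
  J1 runs 5 units, time = 5
  J2 runs 4 units, time = 9
  J3 runs 5 units, time = 14
  J1 runs 5 units, time = 19
  J3 runs 1 units, time = 20
Finish times: [19, 9, 20]
Average turnaround = 48/3 = 16.0

16.0


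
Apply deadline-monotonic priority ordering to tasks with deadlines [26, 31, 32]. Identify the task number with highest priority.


Sort tasks by relative deadline (ascending):
  Task 1: deadline = 26
  Task 2: deadline = 31
  Task 3: deadline = 32
Priority order (highest first): [1, 2, 3]
Highest priority task = 1

1


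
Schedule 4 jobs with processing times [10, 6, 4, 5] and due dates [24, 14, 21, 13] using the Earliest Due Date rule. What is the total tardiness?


Sort by due date (EDD order): [(5, 13), (6, 14), (4, 21), (10, 24)]
Compute completion times and tardiness:
  Job 1: p=5, d=13, C=5, tardiness=max(0,5-13)=0
  Job 2: p=6, d=14, C=11, tardiness=max(0,11-14)=0
  Job 3: p=4, d=21, C=15, tardiness=max(0,15-21)=0
  Job 4: p=10, d=24, C=25, tardiness=max(0,25-24)=1
Total tardiness = 1

1


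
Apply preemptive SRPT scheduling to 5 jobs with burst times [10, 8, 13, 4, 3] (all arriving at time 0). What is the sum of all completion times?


Since all jobs arrive at t=0, SRPT equals SPT ordering.
SPT order: [3, 4, 8, 10, 13]
Completion times:
  Job 1: p=3, C=3
  Job 2: p=4, C=7
  Job 3: p=8, C=15
  Job 4: p=10, C=25
  Job 5: p=13, C=38
Total completion time = 3 + 7 + 15 + 25 + 38 = 88

88


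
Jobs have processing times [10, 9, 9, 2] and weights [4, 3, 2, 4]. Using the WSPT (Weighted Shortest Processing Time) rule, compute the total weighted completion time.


Compute p/w ratios and sort ascending (WSPT): [(2, 4), (10, 4), (9, 3), (9, 2)]
Compute weighted completion times:
  Job (p=2,w=4): C=2, w*C=4*2=8
  Job (p=10,w=4): C=12, w*C=4*12=48
  Job (p=9,w=3): C=21, w*C=3*21=63
  Job (p=9,w=2): C=30, w*C=2*30=60
Total weighted completion time = 179

179


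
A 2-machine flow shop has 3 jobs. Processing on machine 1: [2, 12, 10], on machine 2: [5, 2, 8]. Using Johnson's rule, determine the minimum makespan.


Apply Johnson's rule:
  Group 1 (a <= b): [(1, 2, 5)]
  Group 2 (a > b): [(3, 10, 8), (2, 12, 2)]
Optimal job order: [1, 3, 2]
Schedule:
  Job 1: M1 done at 2, M2 done at 7
  Job 3: M1 done at 12, M2 done at 20
  Job 2: M1 done at 24, M2 done at 26
Makespan = 26

26


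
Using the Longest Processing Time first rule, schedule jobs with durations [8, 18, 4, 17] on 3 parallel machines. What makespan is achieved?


Sort jobs in decreasing order (LPT): [18, 17, 8, 4]
Assign each job to the least loaded machine:
  Machine 1: jobs [18], load = 18
  Machine 2: jobs [17], load = 17
  Machine 3: jobs [8, 4], load = 12
Makespan = max load = 18

18


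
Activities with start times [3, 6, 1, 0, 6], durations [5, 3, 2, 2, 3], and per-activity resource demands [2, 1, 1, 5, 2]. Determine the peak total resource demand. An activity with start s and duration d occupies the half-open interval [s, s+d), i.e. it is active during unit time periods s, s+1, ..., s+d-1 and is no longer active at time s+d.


Each activity i is active on [start_i, start_i + duration_i).
Compute total resource usage per time slot:
  t=0: active resources = [5], total = 5
  t=1: active resources = [1, 5], total = 6
  t=2: active resources = [1], total = 1
  t=3: active resources = [2], total = 2
  t=4: active resources = [2], total = 2
  t=5: active resources = [2], total = 2
  t=6: active resources = [2, 1, 2], total = 5
  t=7: active resources = [2, 1, 2], total = 5
  t=8: active resources = [1, 2], total = 3
Peak resource demand = 6

6


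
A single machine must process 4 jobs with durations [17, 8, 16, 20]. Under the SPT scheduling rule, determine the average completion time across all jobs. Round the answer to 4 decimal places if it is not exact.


Sort jobs by processing time (SPT order): [8, 16, 17, 20]
Compute completion times sequentially:
  Job 1: processing = 8, completes at 8
  Job 2: processing = 16, completes at 24
  Job 3: processing = 17, completes at 41
  Job 4: processing = 20, completes at 61
Sum of completion times = 134
Average completion time = 134/4 = 33.5

33.5


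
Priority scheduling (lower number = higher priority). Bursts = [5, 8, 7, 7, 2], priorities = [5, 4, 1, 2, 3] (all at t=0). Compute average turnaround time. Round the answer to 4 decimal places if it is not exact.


Sort by priority (ascending = highest first):
Order: [(1, 7), (2, 7), (3, 2), (4, 8), (5, 5)]
Completion times:
  Priority 1, burst=7, C=7
  Priority 2, burst=7, C=14
  Priority 3, burst=2, C=16
  Priority 4, burst=8, C=24
  Priority 5, burst=5, C=29
Average turnaround = 90/5 = 18.0

18.0


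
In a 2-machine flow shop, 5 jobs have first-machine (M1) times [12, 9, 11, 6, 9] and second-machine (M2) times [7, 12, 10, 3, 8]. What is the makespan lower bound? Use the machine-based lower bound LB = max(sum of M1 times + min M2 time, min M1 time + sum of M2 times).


LB1 = sum(M1 times) + min(M2 times) = 47 + 3 = 50
LB2 = min(M1 times) + sum(M2 times) = 6 + 40 = 46
Lower bound = max(LB1, LB2) = max(50, 46) = 50

50


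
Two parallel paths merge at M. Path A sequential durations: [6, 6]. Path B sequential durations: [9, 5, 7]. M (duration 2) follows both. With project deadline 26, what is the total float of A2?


Forward pass: ES(A2) = sum of predecessors on chain A = 6
EF = ES + duration = 6 + 6 = 12
Backward pass: LF(M) = deadline = 26; LS(M) = 26 - 2 = 24
LF(A2) = LS(M) - sum(successors on chain A) = 24 - 0 = 24
LS = LF - duration = 24 - 6 = 18
Total float = LS - ES = 18 - 6 = 12

12


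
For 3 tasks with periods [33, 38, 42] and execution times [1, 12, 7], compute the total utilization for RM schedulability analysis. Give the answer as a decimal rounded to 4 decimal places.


Compute individual utilizations (exact fractions):
  Task 1: C/T = 1/33 (approx. 0.0303)
  Task 2: C/T = 12/38 = 6/19 (approx. 0.3158)
  Task 3: C/T = 7/42 = 1/6 (approx. 0.1667)
Total utilization U = 1/33 + 6/19 + 1/6 = 643/1254
Rounded to 4 decimal places: U = 0.5128
RM (Liu & Layland) bound for 3 tasks = 0.779763; compare with U = 643/1254 (approx. 0.512759)
U <= bound, so schedulable by RM sufficient condition.

0.5128


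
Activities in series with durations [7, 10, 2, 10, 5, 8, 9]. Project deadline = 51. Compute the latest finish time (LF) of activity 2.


LF(activity 2) = deadline - sum of successor durations
Successors: activities 3 through 7 with durations [2, 10, 5, 8, 9]
Sum of successor durations = 34
LF = 51 - 34 = 17

17


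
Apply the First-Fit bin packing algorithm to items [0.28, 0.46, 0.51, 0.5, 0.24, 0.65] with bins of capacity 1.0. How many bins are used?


Place items sequentially using First-Fit:
  Item 0.28 -> new Bin 1
  Item 0.46 -> Bin 1 (now 0.74)
  Item 0.51 -> new Bin 2
  Item 0.5 -> new Bin 3
  Item 0.24 -> Bin 1 (now 0.98)
  Item 0.65 -> new Bin 4
Total bins used = 4

4


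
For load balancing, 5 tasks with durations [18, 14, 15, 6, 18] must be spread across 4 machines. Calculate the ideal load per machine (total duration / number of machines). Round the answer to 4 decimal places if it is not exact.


Total processing time = 18 + 14 + 15 + 6 + 18 = 71
Number of machines = 4
Ideal balanced load = 71 / 4 = 17.75

17.75


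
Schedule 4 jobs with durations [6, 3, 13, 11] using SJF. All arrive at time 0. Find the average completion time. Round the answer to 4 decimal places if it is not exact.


SJF order (ascending): [3, 6, 11, 13]
Completion times:
  Job 1: burst=3, C=3
  Job 2: burst=6, C=9
  Job 3: burst=11, C=20
  Job 4: burst=13, C=33
Average completion = 65/4 = 16.25

16.25


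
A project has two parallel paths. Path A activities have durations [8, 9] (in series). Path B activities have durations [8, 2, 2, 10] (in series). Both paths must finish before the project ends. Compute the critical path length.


Path A total = 8 + 9 = 17
Path B total = 8 + 2 + 2 + 10 = 22
Critical path = longest path = max(17, 22) = 22

22


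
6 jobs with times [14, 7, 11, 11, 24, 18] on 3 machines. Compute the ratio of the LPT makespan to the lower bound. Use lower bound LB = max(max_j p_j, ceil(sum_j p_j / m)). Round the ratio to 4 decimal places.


LPT order: [24, 18, 14, 11, 11, 7]
Machine loads after assignment: [31, 29, 25]
LPT makespan = 31
Lower bound = max(max_job, ceil(total/3)) = max(24, 29) = 29
Ratio = 31 / 29 = 1.069

1.069


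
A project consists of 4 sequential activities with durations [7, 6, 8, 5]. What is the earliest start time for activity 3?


Activity 3 starts after activities 1 through 2 complete.
Predecessor durations: [7, 6]
ES = 7 + 6 = 13

13


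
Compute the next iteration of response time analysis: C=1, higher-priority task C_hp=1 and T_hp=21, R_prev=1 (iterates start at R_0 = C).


R_next = C + ceil(R_prev / T_hp) * C_hp
ceil(1 / 21) = ceil(0.0476) = 1
Interference = 1 * 1 = 1
R_next = 1 + 1 = 2

2


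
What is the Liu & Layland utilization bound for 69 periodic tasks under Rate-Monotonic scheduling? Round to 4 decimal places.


Compute 2^(1/69) = 1.0100962378
Subtract 1: 1.0100962378 - 1 = 0.0100962378
Multiply by n: 69 * 0.0100962378 = 0.6966404082
Round to 4 dp: 0.6966

0.6966


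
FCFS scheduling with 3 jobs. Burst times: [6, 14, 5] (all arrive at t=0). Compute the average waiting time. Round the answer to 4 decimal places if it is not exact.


FCFS order (as given): [6, 14, 5]
Waiting times:
  Job 1: wait = 0
  Job 2: wait = 6
  Job 3: wait = 20
Sum of waiting times = 26
Average waiting time = 26/3 = 8.6667

8.6667


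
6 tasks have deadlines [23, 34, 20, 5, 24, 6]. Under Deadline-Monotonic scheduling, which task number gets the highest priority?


Sort tasks by relative deadline (ascending):
  Task 4: deadline = 5
  Task 6: deadline = 6
  Task 3: deadline = 20
  Task 1: deadline = 23
  Task 5: deadline = 24
  Task 2: deadline = 34
Priority order (highest first): [4, 6, 3, 1, 5, 2]
Highest priority task = 4

4


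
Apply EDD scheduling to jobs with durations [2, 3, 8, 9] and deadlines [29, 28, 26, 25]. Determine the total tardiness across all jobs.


Sort by due date (EDD order): [(9, 25), (8, 26), (3, 28), (2, 29)]
Compute completion times and tardiness:
  Job 1: p=9, d=25, C=9, tardiness=max(0,9-25)=0
  Job 2: p=8, d=26, C=17, tardiness=max(0,17-26)=0
  Job 3: p=3, d=28, C=20, tardiness=max(0,20-28)=0
  Job 4: p=2, d=29, C=22, tardiness=max(0,22-29)=0
Total tardiness = 0

0


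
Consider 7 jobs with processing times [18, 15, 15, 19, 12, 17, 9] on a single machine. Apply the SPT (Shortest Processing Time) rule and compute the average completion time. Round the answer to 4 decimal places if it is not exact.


Sort jobs by processing time (SPT order): [9, 12, 15, 15, 17, 18, 19]
Compute completion times sequentially:
  Job 1: processing = 9, completes at 9
  Job 2: processing = 12, completes at 21
  Job 3: processing = 15, completes at 36
  Job 4: processing = 15, completes at 51
  Job 5: processing = 17, completes at 68
  Job 6: processing = 18, completes at 86
  Job 7: processing = 19, completes at 105
Sum of completion times = 376
Average completion time = 376/7 = 53.7143

53.7143


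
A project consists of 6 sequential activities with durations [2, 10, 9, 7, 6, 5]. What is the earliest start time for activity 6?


Activity 6 starts after activities 1 through 5 complete.
Predecessor durations: [2, 10, 9, 7, 6]
ES = 2 + 10 + 9 + 7 + 6 = 34

34


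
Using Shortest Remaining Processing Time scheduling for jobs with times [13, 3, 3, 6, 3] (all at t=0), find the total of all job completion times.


Since all jobs arrive at t=0, SRPT equals SPT ordering.
SPT order: [3, 3, 3, 6, 13]
Completion times:
  Job 1: p=3, C=3
  Job 2: p=3, C=6
  Job 3: p=3, C=9
  Job 4: p=6, C=15
  Job 5: p=13, C=28
Total completion time = 3 + 6 + 9 + 15 + 28 = 61

61


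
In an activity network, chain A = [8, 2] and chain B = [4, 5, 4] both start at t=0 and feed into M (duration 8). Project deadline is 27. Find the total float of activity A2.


Forward pass: ES(A2) = sum of predecessors on chain A = 8
EF = ES + duration = 8 + 2 = 10
Backward pass: LF(M) = deadline = 27; LS(M) = 27 - 8 = 19
LF(A2) = LS(M) - sum(successors on chain A) = 19 - 0 = 19
LS = LF - duration = 19 - 2 = 17
Total float = LS - ES = 17 - 8 = 9

9


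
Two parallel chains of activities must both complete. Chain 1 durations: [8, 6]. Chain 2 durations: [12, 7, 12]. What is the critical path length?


Path A total = 8 + 6 = 14
Path B total = 12 + 7 + 12 = 31
Critical path = longest path = max(14, 31) = 31

31


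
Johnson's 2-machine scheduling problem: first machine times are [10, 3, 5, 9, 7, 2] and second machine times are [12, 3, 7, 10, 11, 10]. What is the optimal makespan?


Apply Johnson's rule:
  Group 1 (a <= b): [(6, 2, 10), (2, 3, 3), (3, 5, 7), (5, 7, 11), (4, 9, 10), (1, 10, 12)]
  Group 2 (a > b): []
Optimal job order: [6, 2, 3, 5, 4, 1]
Schedule:
  Job 6: M1 done at 2, M2 done at 12
  Job 2: M1 done at 5, M2 done at 15
  Job 3: M1 done at 10, M2 done at 22
  Job 5: M1 done at 17, M2 done at 33
  Job 4: M1 done at 26, M2 done at 43
  Job 1: M1 done at 36, M2 done at 55
Makespan = 55

55


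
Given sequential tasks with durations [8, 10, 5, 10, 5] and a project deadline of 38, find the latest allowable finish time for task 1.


LF(activity 1) = deadline - sum of successor durations
Successors: activities 2 through 5 with durations [10, 5, 10, 5]
Sum of successor durations = 30
LF = 38 - 30 = 8

8


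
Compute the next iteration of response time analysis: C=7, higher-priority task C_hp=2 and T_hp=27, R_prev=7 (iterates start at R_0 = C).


R_next = C + ceil(R_prev / T_hp) * C_hp
ceil(7 / 27) = ceil(0.2593) = 1
Interference = 1 * 2 = 2
R_next = 7 + 2 = 9

9


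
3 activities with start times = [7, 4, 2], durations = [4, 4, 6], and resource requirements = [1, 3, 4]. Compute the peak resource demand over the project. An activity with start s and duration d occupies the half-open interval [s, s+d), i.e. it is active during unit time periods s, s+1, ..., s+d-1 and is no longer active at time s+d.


Each activity i is active on [start_i, start_i + duration_i).
Compute total resource usage per time slot:
  t=0: active resources = [], total = 0
  t=1: active resources = [], total = 0
  t=2: active resources = [4], total = 4
  t=3: active resources = [4], total = 4
  t=4: active resources = [3, 4], total = 7
  t=5: active resources = [3, 4], total = 7
  t=6: active resources = [3, 4], total = 7
  t=7: active resources = [1, 3, 4], total = 8
  t=8: active resources = [1], total = 1
  t=9: active resources = [1], total = 1
  t=10: active resources = [1], total = 1
Peak resource demand = 8

8


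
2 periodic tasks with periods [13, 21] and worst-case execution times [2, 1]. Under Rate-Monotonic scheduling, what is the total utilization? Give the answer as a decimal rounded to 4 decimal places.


Compute individual utilizations (exact fractions):
  Task 1: C/T = 2/13 (approx. 0.1538)
  Task 2: C/T = 1/21 (approx. 0.0476)
Total utilization U = 2/13 + 1/21 = 55/273
Rounded to 4 decimal places: U = 0.2015
RM (Liu & Layland) bound for 2 tasks = 0.828427; compare with U = 55/273 (approx. 0.201465)
U <= bound, so schedulable by RM sufficient condition.

0.2015


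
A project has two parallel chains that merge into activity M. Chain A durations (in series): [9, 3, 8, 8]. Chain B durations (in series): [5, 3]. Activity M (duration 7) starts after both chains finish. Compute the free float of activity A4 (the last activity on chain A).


ES(A4) = sum of predecessors on chain A = 20
EF(A4) = ES + duration = 20 + 8 = 28
Successor of A4 is M. ES(M) = max(sum(A), sum(B)) = max(28, 8) = 28
Free float = ES(successor) - EF(current) = 28 - 28 = 0

0


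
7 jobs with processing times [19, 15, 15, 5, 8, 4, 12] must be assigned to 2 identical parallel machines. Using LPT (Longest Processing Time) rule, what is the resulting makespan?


Sort jobs in decreasing order (LPT): [19, 15, 15, 12, 8, 5, 4]
Assign each job to the least loaded machine:
  Machine 1: jobs [19, 12, 5, 4], load = 40
  Machine 2: jobs [15, 15, 8], load = 38
Makespan = max load = 40

40


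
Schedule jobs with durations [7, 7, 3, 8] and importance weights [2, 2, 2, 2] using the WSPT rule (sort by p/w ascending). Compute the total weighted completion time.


Compute p/w ratios and sort ascending (WSPT): [(3, 2), (7, 2), (7, 2), (8, 2)]
Compute weighted completion times:
  Job (p=3,w=2): C=3, w*C=2*3=6
  Job (p=7,w=2): C=10, w*C=2*10=20
  Job (p=7,w=2): C=17, w*C=2*17=34
  Job (p=8,w=2): C=25, w*C=2*25=50
Total weighted completion time = 110

110


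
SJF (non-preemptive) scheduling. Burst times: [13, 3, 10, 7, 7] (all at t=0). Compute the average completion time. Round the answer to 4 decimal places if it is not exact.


SJF order (ascending): [3, 7, 7, 10, 13]
Completion times:
  Job 1: burst=3, C=3
  Job 2: burst=7, C=10
  Job 3: burst=7, C=17
  Job 4: burst=10, C=27
  Job 5: burst=13, C=40
Average completion = 97/5 = 19.4

19.4


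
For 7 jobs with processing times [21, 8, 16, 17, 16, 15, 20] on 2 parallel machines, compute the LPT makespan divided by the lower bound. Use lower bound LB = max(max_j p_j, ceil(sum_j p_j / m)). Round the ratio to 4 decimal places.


LPT order: [21, 20, 17, 16, 16, 15, 8]
Machine loads after assignment: [53, 60]
LPT makespan = 60
Lower bound = max(max_job, ceil(total/2)) = max(21, 57) = 57
Ratio = 60 / 57 = 1.0526

1.0526


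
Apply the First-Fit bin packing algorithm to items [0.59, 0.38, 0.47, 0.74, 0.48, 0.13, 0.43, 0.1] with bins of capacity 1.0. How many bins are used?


Place items sequentially using First-Fit:
  Item 0.59 -> new Bin 1
  Item 0.38 -> Bin 1 (now 0.97)
  Item 0.47 -> new Bin 2
  Item 0.74 -> new Bin 3
  Item 0.48 -> Bin 2 (now 0.95)
  Item 0.13 -> Bin 3 (now 0.87)
  Item 0.43 -> new Bin 4
  Item 0.1 -> Bin 3 (now 0.97)
Total bins used = 4

4


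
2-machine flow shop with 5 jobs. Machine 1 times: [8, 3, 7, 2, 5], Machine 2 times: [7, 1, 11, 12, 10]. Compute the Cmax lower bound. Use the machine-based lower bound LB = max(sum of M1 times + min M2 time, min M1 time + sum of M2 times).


LB1 = sum(M1 times) + min(M2 times) = 25 + 1 = 26
LB2 = min(M1 times) + sum(M2 times) = 2 + 41 = 43
Lower bound = max(LB1, LB2) = max(26, 43) = 43

43


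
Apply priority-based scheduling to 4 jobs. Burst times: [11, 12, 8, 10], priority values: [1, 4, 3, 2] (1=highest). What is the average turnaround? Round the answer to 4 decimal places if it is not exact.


Sort by priority (ascending = highest first):
Order: [(1, 11), (2, 10), (3, 8), (4, 12)]
Completion times:
  Priority 1, burst=11, C=11
  Priority 2, burst=10, C=21
  Priority 3, burst=8, C=29
  Priority 4, burst=12, C=41
Average turnaround = 102/4 = 25.5

25.5


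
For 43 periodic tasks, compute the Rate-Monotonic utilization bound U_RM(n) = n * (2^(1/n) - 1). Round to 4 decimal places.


Compute 2^(1/43) = 1.0162503252
Subtract 1: 1.0162503252 - 1 = 0.0162503252
Multiply by n: 43 * 0.0162503252 = 0.6987639836
Round to 4 dp: 0.6988

0.6988


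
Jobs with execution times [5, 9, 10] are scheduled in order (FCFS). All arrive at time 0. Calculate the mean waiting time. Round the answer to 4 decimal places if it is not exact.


FCFS order (as given): [5, 9, 10]
Waiting times:
  Job 1: wait = 0
  Job 2: wait = 5
  Job 3: wait = 14
Sum of waiting times = 19
Average waiting time = 19/3 = 6.3333

6.3333


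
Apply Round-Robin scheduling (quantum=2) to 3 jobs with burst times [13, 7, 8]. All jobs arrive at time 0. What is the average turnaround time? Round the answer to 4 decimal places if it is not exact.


Time quantum = 2
Execution trace:
  J1 runs 2 units, time = 2
  J2 runs 2 units, time = 4
  J3 runs 2 units, time = 6
  J1 runs 2 units, time = 8
  J2 runs 2 units, time = 10
  J3 runs 2 units, time = 12
  J1 runs 2 units, time = 14
  J2 runs 2 units, time = 16
  J3 runs 2 units, time = 18
  J1 runs 2 units, time = 20
  J2 runs 1 units, time = 21
  J3 runs 2 units, time = 23
  J1 runs 2 units, time = 25
  J1 runs 2 units, time = 27
  J1 runs 1 units, time = 28
Finish times: [28, 21, 23]
Average turnaround = 72/3 = 24.0

24.0


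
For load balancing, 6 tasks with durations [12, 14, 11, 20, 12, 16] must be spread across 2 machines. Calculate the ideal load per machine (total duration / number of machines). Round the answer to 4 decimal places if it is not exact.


Total processing time = 12 + 14 + 11 + 20 + 12 + 16 = 85
Number of machines = 2
Ideal balanced load = 85 / 2 = 42.5

42.5


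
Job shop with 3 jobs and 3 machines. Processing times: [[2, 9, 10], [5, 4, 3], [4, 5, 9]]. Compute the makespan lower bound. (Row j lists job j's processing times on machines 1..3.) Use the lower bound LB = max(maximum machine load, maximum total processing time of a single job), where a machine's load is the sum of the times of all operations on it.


Machine loads:
  Machine 1: 2 + 5 + 4 = 11
  Machine 2: 9 + 4 + 5 = 18
  Machine 3: 10 + 3 + 9 = 22
Max machine load = 22
Job totals:
  Job 1: 21
  Job 2: 12
  Job 3: 18
Max job total = 21
Lower bound = max(22, 21) = 22

22


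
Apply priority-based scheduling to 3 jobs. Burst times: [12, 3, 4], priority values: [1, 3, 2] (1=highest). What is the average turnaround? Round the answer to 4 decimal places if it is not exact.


Sort by priority (ascending = highest first):
Order: [(1, 12), (2, 4), (3, 3)]
Completion times:
  Priority 1, burst=12, C=12
  Priority 2, burst=4, C=16
  Priority 3, burst=3, C=19
Average turnaround = 47/3 = 15.6667

15.6667


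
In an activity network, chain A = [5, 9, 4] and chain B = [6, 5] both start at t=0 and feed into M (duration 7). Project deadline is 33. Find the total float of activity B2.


Forward pass: ES(B2) = sum of predecessors on chain B = 6
EF = ES + duration = 6 + 5 = 11
Backward pass: LF(M) = deadline = 33; LS(M) = 33 - 7 = 26
LF(B2) = LS(M) - sum(successors on chain B) = 26 - 0 = 26
LS = LF - duration = 26 - 5 = 21
Total float = LS - ES = 21 - 6 = 15

15


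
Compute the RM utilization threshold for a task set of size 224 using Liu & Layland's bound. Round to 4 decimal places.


Compute 2^(1/224) = 1.0030991997
Subtract 1: 1.0030991997 - 1 = 0.0030991997
Multiply by n: 224 * 0.0030991997 = 0.6942207328
Round to 4 dp: 0.6942

0.6942


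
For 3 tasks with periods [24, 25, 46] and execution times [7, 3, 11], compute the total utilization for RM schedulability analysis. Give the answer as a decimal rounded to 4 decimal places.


Compute individual utilizations (exact fractions):
  Task 1: C/T = 7/24 (approx. 0.2917)
  Task 2: C/T = 3/25 (approx. 0.12)
  Task 3: C/T = 11/46 (approx. 0.2391)
Total utilization U = 7/24 + 3/25 + 11/46 = 8981/13800
Rounded to 4 decimal places: U = 0.6508
RM (Liu & Layland) bound for 3 tasks = 0.779763; compare with U = 8981/13800 (approx. 0.650797)
U <= bound, so schedulable by RM sufficient condition.

0.6508


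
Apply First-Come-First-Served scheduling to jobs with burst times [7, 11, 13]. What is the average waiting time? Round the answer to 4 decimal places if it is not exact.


FCFS order (as given): [7, 11, 13]
Waiting times:
  Job 1: wait = 0
  Job 2: wait = 7
  Job 3: wait = 18
Sum of waiting times = 25
Average waiting time = 25/3 = 8.3333

8.3333


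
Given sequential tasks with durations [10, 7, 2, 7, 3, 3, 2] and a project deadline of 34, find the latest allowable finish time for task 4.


LF(activity 4) = deadline - sum of successor durations
Successors: activities 5 through 7 with durations [3, 3, 2]
Sum of successor durations = 8
LF = 34 - 8 = 26

26


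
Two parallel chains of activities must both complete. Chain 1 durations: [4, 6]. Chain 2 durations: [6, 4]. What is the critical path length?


Path A total = 4 + 6 = 10
Path B total = 6 + 4 = 10
Critical path = longest path = max(10, 10) = 10

10


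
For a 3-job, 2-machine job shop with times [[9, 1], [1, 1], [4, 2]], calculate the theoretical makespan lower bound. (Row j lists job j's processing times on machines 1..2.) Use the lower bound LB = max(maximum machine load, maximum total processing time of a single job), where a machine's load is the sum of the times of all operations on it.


Machine loads:
  Machine 1: 9 + 1 + 4 = 14
  Machine 2: 1 + 1 + 2 = 4
Max machine load = 14
Job totals:
  Job 1: 10
  Job 2: 2
  Job 3: 6
Max job total = 10
Lower bound = max(14, 10) = 14

14


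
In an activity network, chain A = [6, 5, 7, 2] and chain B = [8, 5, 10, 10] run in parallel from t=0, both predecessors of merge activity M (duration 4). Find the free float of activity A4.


ES(A4) = sum of predecessors on chain A = 18
EF(A4) = ES + duration = 18 + 2 = 20
Successor of A4 is M. ES(M) = max(sum(A), sum(B)) = max(20, 33) = 33
Free float = ES(successor) - EF(current) = 33 - 20 = 13

13


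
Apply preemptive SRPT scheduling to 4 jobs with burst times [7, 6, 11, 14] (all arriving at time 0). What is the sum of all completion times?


Since all jobs arrive at t=0, SRPT equals SPT ordering.
SPT order: [6, 7, 11, 14]
Completion times:
  Job 1: p=6, C=6
  Job 2: p=7, C=13
  Job 3: p=11, C=24
  Job 4: p=14, C=38
Total completion time = 6 + 13 + 24 + 38 = 81

81


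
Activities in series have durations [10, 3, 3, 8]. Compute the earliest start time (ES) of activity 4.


Activity 4 starts after activities 1 through 3 complete.
Predecessor durations: [10, 3, 3]
ES = 10 + 3 + 3 = 16

16


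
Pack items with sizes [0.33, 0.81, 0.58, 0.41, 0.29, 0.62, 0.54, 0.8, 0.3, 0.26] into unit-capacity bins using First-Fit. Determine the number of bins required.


Place items sequentially using First-Fit:
  Item 0.33 -> new Bin 1
  Item 0.81 -> new Bin 2
  Item 0.58 -> Bin 1 (now 0.91)
  Item 0.41 -> new Bin 3
  Item 0.29 -> Bin 3 (now 0.7)
  Item 0.62 -> new Bin 4
  Item 0.54 -> new Bin 5
  Item 0.8 -> new Bin 6
  Item 0.3 -> Bin 3 (now 1.0)
  Item 0.26 -> Bin 4 (now 0.88)
Total bins used = 6

6


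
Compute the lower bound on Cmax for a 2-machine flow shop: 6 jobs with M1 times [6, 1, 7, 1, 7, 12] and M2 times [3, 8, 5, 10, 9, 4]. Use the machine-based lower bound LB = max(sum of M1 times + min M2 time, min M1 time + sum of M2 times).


LB1 = sum(M1 times) + min(M2 times) = 34 + 3 = 37
LB2 = min(M1 times) + sum(M2 times) = 1 + 39 = 40
Lower bound = max(LB1, LB2) = max(37, 40) = 40

40


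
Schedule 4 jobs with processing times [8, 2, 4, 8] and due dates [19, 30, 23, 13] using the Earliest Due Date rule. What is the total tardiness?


Sort by due date (EDD order): [(8, 13), (8, 19), (4, 23), (2, 30)]
Compute completion times and tardiness:
  Job 1: p=8, d=13, C=8, tardiness=max(0,8-13)=0
  Job 2: p=8, d=19, C=16, tardiness=max(0,16-19)=0
  Job 3: p=4, d=23, C=20, tardiness=max(0,20-23)=0
  Job 4: p=2, d=30, C=22, tardiness=max(0,22-30)=0
Total tardiness = 0

0


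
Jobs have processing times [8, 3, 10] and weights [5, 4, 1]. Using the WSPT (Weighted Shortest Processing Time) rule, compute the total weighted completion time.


Compute p/w ratios and sort ascending (WSPT): [(3, 4), (8, 5), (10, 1)]
Compute weighted completion times:
  Job (p=3,w=4): C=3, w*C=4*3=12
  Job (p=8,w=5): C=11, w*C=5*11=55
  Job (p=10,w=1): C=21, w*C=1*21=21
Total weighted completion time = 88

88


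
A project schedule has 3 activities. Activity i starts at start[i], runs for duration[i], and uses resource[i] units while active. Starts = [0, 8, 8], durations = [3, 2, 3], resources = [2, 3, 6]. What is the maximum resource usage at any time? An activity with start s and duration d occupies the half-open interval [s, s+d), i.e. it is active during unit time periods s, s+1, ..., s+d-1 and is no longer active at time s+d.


Each activity i is active on [start_i, start_i + duration_i).
Compute total resource usage per time slot:
  t=0: active resources = [2], total = 2
  t=1: active resources = [2], total = 2
  t=2: active resources = [2], total = 2
  t=3: active resources = [], total = 0
  t=4: active resources = [], total = 0
  t=5: active resources = [], total = 0
  t=6: active resources = [], total = 0
  t=7: active resources = [], total = 0
  t=8: active resources = [3, 6], total = 9
  t=9: active resources = [3, 6], total = 9
  t=10: active resources = [6], total = 6
Peak resource demand = 9

9


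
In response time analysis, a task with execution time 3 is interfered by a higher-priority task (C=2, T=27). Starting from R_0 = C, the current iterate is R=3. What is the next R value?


R_next = C + ceil(R_prev / T_hp) * C_hp
ceil(3 / 27) = ceil(0.1111) = 1
Interference = 1 * 2 = 2
R_next = 3 + 2 = 5

5


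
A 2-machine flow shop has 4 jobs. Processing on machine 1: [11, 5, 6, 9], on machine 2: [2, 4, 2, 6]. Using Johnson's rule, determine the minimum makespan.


Apply Johnson's rule:
  Group 1 (a <= b): []
  Group 2 (a > b): [(4, 9, 6), (2, 5, 4), (1, 11, 2), (3, 6, 2)]
Optimal job order: [4, 2, 1, 3]
Schedule:
  Job 4: M1 done at 9, M2 done at 15
  Job 2: M1 done at 14, M2 done at 19
  Job 1: M1 done at 25, M2 done at 27
  Job 3: M1 done at 31, M2 done at 33
Makespan = 33

33


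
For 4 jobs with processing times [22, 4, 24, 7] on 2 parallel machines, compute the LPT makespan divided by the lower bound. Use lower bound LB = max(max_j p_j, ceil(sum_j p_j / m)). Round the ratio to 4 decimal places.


LPT order: [24, 22, 7, 4]
Machine loads after assignment: [28, 29]
LPT makespan = 29
Lower bound = max(max_job, ceil(total/2)) = max(24, 29) = 29
Ratio = 29 / 29 = 1.0

1.0


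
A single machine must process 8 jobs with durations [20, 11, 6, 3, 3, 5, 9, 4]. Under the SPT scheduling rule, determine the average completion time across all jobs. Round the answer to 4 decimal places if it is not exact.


Sort jobs by processing time (SPT order): [3, 3, 4, 5, 6, 9, 11, 20]
Compute completion times sequentially:
  Job 1: processing = 3, completes at 3
  Job 2: processing = 3, completes at 6
  Job 3: processing = 4, completes at 10
  Job 4: processing = 5, completes at 15
  Job 5: processing = 6, completes at 21
  Job 6: processing = 9, completes at 30
  Job 7: processing = 11, completes at 41
  Job 8: processing = 20, completes at 61
Sum of completion times = 187
Average completion time = 187/8 = 23.375

23.375


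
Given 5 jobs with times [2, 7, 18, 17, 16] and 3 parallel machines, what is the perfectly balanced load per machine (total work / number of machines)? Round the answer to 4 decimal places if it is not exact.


Total processing time = 2 + 7 + 18 + 17 + 16 = 60
Number of machines = 3
Ideal balanced load = 60 / 3 = 20.0

20.0


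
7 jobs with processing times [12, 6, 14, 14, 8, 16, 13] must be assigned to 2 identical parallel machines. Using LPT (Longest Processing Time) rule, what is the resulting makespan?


Sort jobs in decreasing order (LPT): [16, 14, 14, 13, 12, 8, 6]
Assign each job to the least loaded machine:
  Machine 1: jobs [16, 13, 8, 6], load = 43
  Machine 2: jobs [14, 14, 12], load = 40
Makespan = max load = 43

43


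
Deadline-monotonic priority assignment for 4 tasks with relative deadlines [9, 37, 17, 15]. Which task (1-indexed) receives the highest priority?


Sort tasks by relative deadline (ascending):
  Task 1: deadline = 9
  Task 4: deadline = 15
  Task 3: deadline = 17
  Task 2: deadline = 37
Priority order (highest first): [1, 4, 3, 2]
Highest priority task = 1

1


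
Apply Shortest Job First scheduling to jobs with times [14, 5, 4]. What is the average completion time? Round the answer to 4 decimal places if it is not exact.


SJF order (ascending): [4, 5, 14]
Completion times:
  Job 1: burst=4, C=4
  Job 2: burst=5, C=9
  Job 3: burst=14, C=23
Average completion = 36/3 = 12.0

12.0


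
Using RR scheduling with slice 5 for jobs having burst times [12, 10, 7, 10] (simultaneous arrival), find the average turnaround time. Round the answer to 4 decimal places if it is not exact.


Time quantum = 5
Execution trace:
  J1 runs 5 units, time = 5
  J2 runs 5 units, time = 10
  J3 runs 5 units, time = 15
  J4 runs 5 units, time = 20
  J1 runs 5 units, time = 25
  J2 runs 5 units, time = 30
  J3 runs 2 units, time = 32
  J4 runs 5 units, time = 37
  J1 runs 2 units, time = 39
Finish times: [39, 30, 32, 37]
Average turnaround = 138/4 = 34.5

34.5
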